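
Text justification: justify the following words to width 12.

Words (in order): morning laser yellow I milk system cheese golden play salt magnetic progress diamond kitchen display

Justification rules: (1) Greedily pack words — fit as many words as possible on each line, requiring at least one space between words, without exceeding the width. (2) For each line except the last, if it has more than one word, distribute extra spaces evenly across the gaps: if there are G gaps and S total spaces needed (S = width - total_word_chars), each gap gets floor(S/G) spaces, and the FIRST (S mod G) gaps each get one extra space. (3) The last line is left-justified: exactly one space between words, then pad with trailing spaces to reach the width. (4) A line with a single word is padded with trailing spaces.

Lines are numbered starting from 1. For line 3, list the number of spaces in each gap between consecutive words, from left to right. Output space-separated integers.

Line 1: ['morning'] (min_width=7, slack=5)
Line 2: ['laser', 'yellow'] (min_width=12, slack=0)
Line 3: ['I', 'milk'] (min_width=6, slack=6)
Line 4: ['system'] (min_width=6, slack=6)
Line 5: ['cheese'] (min_width=6, slack=6)
Line 6: ['golden', 'play'] (min_width=11, slack=1)
Line 7: ['salt'] (min_width=4, slack=8)
Line 8: ['magnetic'] (min_width=8, slack=4)
Line 9: ['progress'] (min_width=8, slack=4)
Line 10: ['diamond'] (min_width=7, slack=5)
Line 11: ['kitchen'] (min_width=7, slack=5)
Line 12: ['display'] (min_width=7, slack=5)

Answer: 7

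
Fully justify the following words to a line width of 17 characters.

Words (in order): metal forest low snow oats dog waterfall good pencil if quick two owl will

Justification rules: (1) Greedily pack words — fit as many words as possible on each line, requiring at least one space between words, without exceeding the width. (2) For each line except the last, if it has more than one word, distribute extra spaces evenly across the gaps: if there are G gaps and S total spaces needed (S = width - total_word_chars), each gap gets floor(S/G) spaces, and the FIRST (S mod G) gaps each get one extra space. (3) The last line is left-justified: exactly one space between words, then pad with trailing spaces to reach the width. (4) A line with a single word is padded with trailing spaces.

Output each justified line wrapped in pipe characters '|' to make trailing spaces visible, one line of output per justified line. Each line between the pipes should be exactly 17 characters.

Line 1: ['metal', 'forest', 'low'] (min_width=16, slack=1)
Line 2: ['snow', 'oats', 'dog'] (min_width=13, slack=4)
Line 3: ['waterfall', 'good'] (min_width=14, slack=3)
Line 4: ['pencil', 'if', 'quick'] (min_width=15, slack=2)
Line 5: ['two', 'owl', 'will'] (min_width=12, slack=5)

Answer: |metal  forest low|
|snow   oats   dog|
|waterfall    good|
|pencil  if  quick|
|two owl will     |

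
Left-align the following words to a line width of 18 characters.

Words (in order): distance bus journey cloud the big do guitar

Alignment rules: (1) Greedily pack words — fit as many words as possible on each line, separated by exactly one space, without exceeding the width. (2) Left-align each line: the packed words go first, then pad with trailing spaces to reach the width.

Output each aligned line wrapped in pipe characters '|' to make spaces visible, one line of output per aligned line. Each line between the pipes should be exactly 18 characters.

Answer: |distance bus      |
|journey cloud the |
|big do guitar     |

Derivation:
Line 1: ['distance', 'bus'] (min_width=12, slack=6)
Line 2: ['journey', 'cloud', 'the'] (min_width=17, slack=1)
Line 3: ['big', 'do', 'guitar'] (min_width=13, slack=5)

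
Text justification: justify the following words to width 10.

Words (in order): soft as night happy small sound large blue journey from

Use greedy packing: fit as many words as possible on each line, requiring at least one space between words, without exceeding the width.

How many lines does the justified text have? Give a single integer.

Line 1: ['soft', 'as'] (min_width=7, slack=3)
Line 2: ['night'] (min_width=5, slack=5)
Line 3: ['happy'] (min_width=5, slack=5)
Line 4: ['small'] (min_width=5, slack=5)
Line 5: ['sound'] (min_width=5, slack=5)
Line 6: ['large', 'blue'] (min_width=10, slack=0)
Line 7: ['journey'] (min_width=7, slack=3)
Line 8: ['from'] (min_width=4, slack=6)
Total lines: 8

Answer: 8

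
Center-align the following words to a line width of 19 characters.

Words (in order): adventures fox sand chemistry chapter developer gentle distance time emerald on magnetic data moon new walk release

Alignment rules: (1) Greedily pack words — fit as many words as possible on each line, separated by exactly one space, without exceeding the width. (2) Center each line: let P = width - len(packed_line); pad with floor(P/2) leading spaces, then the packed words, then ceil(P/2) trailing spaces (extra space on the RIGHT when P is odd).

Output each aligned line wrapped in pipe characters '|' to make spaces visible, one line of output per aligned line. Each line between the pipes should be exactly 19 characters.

Line 1: ['adventures', 'fox', 'sand'] (min_width=19, slack=0)
Line 2: ['chemistry', 'chapter'] (min_width=17, slack=2)
Line 3: ['developer', 'gentle'] (min_width=16, slack=3)
Line 4: ['distance', 'time'] (min_width=13, slack=6)
Line 5: ['emerald', 'on', 'magnetic'] (min_width=19, slack=0)
Line 6: ['data', 'moon', 'new', 'walk'] (min_width=18, slack=1)
Line 7: ['release'] (min_width=7, slack=12)

Answer: |adventures fox sand|
| chemistry chapter |
| developer gentle  |
|   distance time   |
|emerald on magnetic|
|data moon new walk |
|      release      |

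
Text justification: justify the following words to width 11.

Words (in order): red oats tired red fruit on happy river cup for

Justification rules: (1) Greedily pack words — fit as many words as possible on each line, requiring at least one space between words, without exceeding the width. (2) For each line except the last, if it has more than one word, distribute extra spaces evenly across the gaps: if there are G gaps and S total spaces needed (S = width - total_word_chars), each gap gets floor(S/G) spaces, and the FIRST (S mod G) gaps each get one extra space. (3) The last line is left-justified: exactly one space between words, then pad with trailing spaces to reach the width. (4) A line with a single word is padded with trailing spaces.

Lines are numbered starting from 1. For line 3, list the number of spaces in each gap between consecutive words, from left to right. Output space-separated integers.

Answer: 4

Derivation:
Line 1: ['red', 'oats'] (min_width=8, slack=3)
Line 2: ['tired', 'red'] (min_width=9, slack=2)
Line 3: ['fruit', 'on'] (min_width=8, slack=3)
Line 4: ['happy', 'river'] (min_width=11, slack=0)
Line 5: ['cup', 'for'] (min_width=7, slack=4)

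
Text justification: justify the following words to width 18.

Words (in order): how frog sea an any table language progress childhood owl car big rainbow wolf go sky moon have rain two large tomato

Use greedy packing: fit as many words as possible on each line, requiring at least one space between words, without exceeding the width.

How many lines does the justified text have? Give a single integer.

Line 1: ['how', 'frog', 'sea', 'an'] (min_width=15, slack=3)
Line 2: ['any', 'table', 'language'] (min_width=18, slack=0)
Line 3: ['progress', 'childhood'] (min_width=18, slack=0)
Line 4: ['owl', 'car', 'big'] (min_width=11, slack=7)
Line 5: ['rainbow', 'wolf', 'go'] (min_width=15, slack=3)
Line 6: ['sky', 'moon', 'have', 'rain'] (min_width=18, slack=0)
Line 7: ['two', 'large', 'tomato'] (min_width=16, slack=2)
Total lines: 7

Answer: 7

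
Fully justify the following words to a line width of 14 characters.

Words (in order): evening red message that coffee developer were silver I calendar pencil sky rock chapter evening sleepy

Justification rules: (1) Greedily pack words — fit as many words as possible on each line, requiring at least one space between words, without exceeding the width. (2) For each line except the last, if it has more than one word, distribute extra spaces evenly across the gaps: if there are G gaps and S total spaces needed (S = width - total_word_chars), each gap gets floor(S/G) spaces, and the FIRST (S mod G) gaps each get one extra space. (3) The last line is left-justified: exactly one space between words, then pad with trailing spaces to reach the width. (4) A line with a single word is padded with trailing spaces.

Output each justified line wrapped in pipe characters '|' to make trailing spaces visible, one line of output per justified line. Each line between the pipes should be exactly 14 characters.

Answer: |evening    red|
|message   that|
|coffee        |
|developer were|
|silver       I|
|calendar      |
|pencil     sky|
|rock   chapter|
|evening sleepy|

Derivation:
Line 1: ['evening', 'red'] (min_width=11, slack=3)
Line 2: ['message', 'that'] (min_width=12, slack=2)
Line 3: ['coffee'] (min_width=6, slack=8)
Line 4: ['developer', 'were'] (min_width=14, slack=0)
Line 5: ['silver', 'I'] (min_width=8, slack=6)
Line 6: ['calendar'] (min_width=8, slack=6)
Line 7: ['pencil', 'sky'] (min_width=10, slack=4)
Line 8: ['rock', 'chapter'] (min_width=12, slack=2)
Line 9: ['evening', 'sleepy'] (min_width=14, slack=0)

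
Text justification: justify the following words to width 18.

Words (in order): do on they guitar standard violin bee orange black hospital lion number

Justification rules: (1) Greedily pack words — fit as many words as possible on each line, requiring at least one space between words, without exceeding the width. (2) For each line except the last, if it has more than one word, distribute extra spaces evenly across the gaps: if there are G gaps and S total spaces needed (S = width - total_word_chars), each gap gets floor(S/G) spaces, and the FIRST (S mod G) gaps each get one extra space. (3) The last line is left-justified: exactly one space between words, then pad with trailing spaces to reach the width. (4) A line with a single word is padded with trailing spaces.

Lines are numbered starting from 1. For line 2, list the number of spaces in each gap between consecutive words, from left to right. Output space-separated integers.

Answer: 4

Derivation:
Line 1: ['do', 'on', 'they', 'guitar'] (min_width=17, slack=1)
Line 2: ['standard', 'violin'] (min_width=15, slack=3)
Line 3: ['bee', 'orange', 'black'] (min_width=16, slack=2)
Line 4: ['hospital', 'lion'] (min_width=13, slack=5)
Line 5: ['number'] (min_width=6, slack=12)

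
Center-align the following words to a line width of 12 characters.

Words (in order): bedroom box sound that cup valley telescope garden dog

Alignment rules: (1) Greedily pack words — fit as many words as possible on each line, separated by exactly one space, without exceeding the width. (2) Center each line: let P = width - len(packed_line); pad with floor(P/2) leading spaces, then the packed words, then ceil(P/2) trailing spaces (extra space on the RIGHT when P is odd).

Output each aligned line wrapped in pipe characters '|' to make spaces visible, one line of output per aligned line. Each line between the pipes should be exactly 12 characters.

Line 1: ['bedroom', 'box'] (min_width=11, slack=1)
Line 2: ['sound', 'that'] (min_width=10, slack=2)
Line 3: ['cup', 'valley'] (min_width=10, slack=2)
Line 4: ['telescope'] (min_width=9, slack=3)
Line 5: ['garden', 'dog'] (min_width=10, slack=2)

Answer: |bedroom box |
| sound that |
| cup valley |
| telescope  |
| garden dog |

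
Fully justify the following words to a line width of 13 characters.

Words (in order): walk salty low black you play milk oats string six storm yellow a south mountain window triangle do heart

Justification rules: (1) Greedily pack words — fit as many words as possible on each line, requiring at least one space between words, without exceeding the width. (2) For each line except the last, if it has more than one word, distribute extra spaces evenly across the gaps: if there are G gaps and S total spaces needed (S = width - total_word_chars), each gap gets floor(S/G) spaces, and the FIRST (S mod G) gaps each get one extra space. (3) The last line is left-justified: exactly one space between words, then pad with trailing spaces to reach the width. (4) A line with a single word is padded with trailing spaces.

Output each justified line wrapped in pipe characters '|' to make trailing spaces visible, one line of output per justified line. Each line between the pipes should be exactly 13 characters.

Answer: |walk    salty|
|low black you|
|play     milk|
|oats   string|
|six     storm|
|yellow      a|
|south        |
|mountain     |
|window       |
|triangle   do|
|heart        |

Derivation:
Line 1: ['walk', 'salty'] (min_width=10, slack=3)
Line 2: ['low', 'black', 'you'] (min_width=13, slack=0)
Line 3: ['play', 'milk'] (min_width=9, slack=4)
Line 4: ['oats', 'string'] (min_width=11, slack=2)
Line 5: ['six', 'storm'] (min_width=9, slack=4)
Line 6: ['yellow', 'a'] (min_width=8, slack=5)
Line 7: ['south'] (min_width=5, slack=8)
Line 8: ['mountain'] (min_width=8, slack=5)
Line 9: ['window'] (min_width=6, slack=7)
Line 10: ['triangle', 'do'] (min_width=11, slack=2)
Line 11: ['heart'] (min_width=5, slack=8)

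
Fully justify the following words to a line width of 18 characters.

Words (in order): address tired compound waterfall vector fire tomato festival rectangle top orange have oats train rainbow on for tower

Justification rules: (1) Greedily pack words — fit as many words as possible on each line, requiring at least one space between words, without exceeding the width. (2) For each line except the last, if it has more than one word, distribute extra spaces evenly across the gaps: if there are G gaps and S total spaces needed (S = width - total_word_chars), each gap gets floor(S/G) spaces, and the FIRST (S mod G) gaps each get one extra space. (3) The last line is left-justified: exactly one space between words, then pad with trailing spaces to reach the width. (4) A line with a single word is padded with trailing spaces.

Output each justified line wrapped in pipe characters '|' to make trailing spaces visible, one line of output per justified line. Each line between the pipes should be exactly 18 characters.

Line 1: ['address', 'tired'] (min_width=13, slack=5)
Line 2: ['compound', 'waterfall'] (min_width=18, slack=0)
Line 3: ['vector', 'fire', 'tomato'] (min_width=18, slack=0)
Line 4: ['festival', 'rectangle'] (min_width=18, slack=0)
Line 5: ['top', 'orange', 'have'] (min_width=15, slack=3)
Line 6: ['oats', 'train', 'rainbow'] (min_width=18, slack=0)
Line 7: ['on', 'for', 'tower'] (min_width=12, slack=6)

Answer: |address      tired|
|compound waterfall|
|vector fire tomato|
|festival rectangle|
|top   orange  have|
|oats train rainbow|
|on for tower      |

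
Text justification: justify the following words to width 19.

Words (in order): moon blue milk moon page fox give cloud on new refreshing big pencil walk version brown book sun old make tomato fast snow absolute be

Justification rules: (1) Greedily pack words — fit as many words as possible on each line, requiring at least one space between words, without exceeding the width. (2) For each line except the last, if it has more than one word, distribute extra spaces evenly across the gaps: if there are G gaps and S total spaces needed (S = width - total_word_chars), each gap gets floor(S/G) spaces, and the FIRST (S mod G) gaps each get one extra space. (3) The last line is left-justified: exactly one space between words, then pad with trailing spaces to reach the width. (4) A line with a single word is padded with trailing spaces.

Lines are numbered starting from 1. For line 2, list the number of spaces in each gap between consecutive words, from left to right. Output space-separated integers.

Answer: 1 1 1

Derivation:
Line 1: ['moon', 'blue', 'milk', 'moon'] (min_width=19, slack=0)
Line 2: ['page', 'fox', 'give', 'cloud'] (min_width=19, slack=0)
Line 3: ['on', 'new', 'refreshing'] (min_width=17, slack=2)
Line 4: ['big', 'pencil', 'walk'] (min_width=15, slack=4)
Line 5: ['version', 'brown', 'book'] (min_width=18, slack=1)
Line 6: ['sun', 'old', 'make', 'tomato'] (min_width=19, slack=0)
Line 7: ['fast', 'snow', 'absolute'] (min_width=18, slack=1)
Line 8: ['be'] (min_width=2, slack=17)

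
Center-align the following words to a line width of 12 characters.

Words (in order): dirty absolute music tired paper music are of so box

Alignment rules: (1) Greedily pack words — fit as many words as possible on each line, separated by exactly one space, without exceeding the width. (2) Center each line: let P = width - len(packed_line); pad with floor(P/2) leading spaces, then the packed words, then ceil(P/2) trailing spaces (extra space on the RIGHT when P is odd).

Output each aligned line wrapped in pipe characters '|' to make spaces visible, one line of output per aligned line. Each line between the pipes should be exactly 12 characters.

Answer: |   dirty    |
|  absolute  |
|music tired |
|paper music |
| are of so  |
|    box     |

Derivation:
Line 1: ['dirty'] (min_width=5, slack=7)
Line 2: ['absolute'] (min_width=8, slack=4)
Line 3: ['music', 'tired'] (min_width=11, slack=1)
Line 4: ['paper', 'music'] (min_width=11, slack=1)
Line 5: ['are', 'of', 'so'] (min_width=9, slack=3)
Line 6: ['box'] (min_width=3, slack=9)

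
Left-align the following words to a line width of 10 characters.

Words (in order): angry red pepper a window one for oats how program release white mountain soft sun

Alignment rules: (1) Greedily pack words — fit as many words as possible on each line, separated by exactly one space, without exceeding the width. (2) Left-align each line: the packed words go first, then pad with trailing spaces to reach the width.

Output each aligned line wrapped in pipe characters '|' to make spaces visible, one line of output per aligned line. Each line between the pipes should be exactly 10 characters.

Line 1: ['angry', 'red'] (min_width=9, slack=1)
Line 2: ['pepper', 'a'] (min_width=8, slack=2)
Line 3: ['window', 'one'] (min_width=10, slack=0)
Line 4: ['for', 'oats'] (min_width=8, slack=2)
Line 5: ['how'] (min_width=3, slack=7)
Line 6: ['program'] (min_width=7, slack=3)
Line 7: ['release'] (min_width=7, slack=3)
Line 8: ['white'] (min_width=5, slack=5)
Line 9: ['mountain'] (min_width=8, slack=2)
Line 10: ['soft', 'sun'] (min_width=8, slack=2)

Answer: |angry red |
|pepper a  |
|window one|
|for oats  |
|how       |
|program   |
|release   |
|white     |
|mountain  |
|soft sun  |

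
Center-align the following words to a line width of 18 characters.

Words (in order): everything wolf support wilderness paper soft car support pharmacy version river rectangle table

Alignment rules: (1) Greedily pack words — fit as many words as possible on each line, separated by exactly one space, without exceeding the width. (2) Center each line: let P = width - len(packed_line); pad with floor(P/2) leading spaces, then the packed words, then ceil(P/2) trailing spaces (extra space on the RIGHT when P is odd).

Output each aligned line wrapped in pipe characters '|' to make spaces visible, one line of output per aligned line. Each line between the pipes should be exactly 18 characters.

Line 1: ['everything', 'wolf'] (min_width=15, slack=3)
Line 2: ['support', 'wilderness'] (min_width=18, slack=0)
Line 3: ['paper', 'soft', 'car'] (min_width=14, slack=4)
Line 4: ['support', 'pharmacy'] (min_width=16, slack=2)
Line 5: ['version', 'river'] (min_width=13, slack=5)
Line 6: ['rectangle', 'table'] (min_width=15, slack=3)

Answer: | everything wolf  |
|support wilderness|
|  paper soft car  |
| support pharmacy |
|  version river   |
| rectangle table  |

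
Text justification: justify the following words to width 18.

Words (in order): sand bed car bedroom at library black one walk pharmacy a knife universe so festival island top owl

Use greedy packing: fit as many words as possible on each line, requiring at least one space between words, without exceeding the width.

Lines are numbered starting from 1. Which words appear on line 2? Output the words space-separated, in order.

Line 1: ['sand', 'bed', 'car'] (min_width=12, slack=6)
Line 2: ['bedroom', 'at', 'library'] (min_width=18, slack=0)
Line 3: ['black', 'one', 'walk'] (min_width=14, slack=4)
Line 4: ['pharmacy', 'a', 'knife'] (min_width=16, slack=2)
Line 5: ['universe', 'so'] (min_width=11, slack=7)
Line 6: ['festival', 'island'] (min_width=15, slack=3)
Line 7: ['top', 'owl'] (min_width=7, slack=11)

Answer: bedroom at library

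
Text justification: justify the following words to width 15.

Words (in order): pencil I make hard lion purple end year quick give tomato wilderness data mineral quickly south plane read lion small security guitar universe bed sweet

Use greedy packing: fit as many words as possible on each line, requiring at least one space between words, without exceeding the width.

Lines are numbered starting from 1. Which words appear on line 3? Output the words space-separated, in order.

Line 1: ['pencil', 'I', 'make'] (min_width=13, slack=2)
Line 2: ['hard', 'lion'] (min_width=9, slack=6)
Line 3: ['purple', 'end', 'year'] (min_width=15, slack=0)
Line 4: ['quick', 'give'] (min_width=10, slack=5)
Line 5: ['tomato'] (min_width=6, slack=9)
Line 6: ['wilderness', 'data'] (min_width=15, slack=0)
Line 7: ['mineral', 'quickly'] (min_width=15, slack=0)
Line 8: ['south', 'plane'] (min_width=11, slack=4)
Line 9: ['read', 'lion', 'small'] (min_width=15, slack=0)
Line 10: ['security', 'guitar'] (min_width=15, slack=0)
Line 11: ['universe', 'bed'] (min_width=12, slack=3)
Line 12: ['sweet'] (min_width=5, slack=10)

Answer: purple end year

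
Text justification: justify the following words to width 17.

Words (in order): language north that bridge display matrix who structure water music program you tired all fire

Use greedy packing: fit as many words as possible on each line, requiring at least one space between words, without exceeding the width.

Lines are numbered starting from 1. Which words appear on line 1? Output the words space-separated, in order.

Answer: language north

Derivation:
Line 1: ['language', 'north'] (min_width=14, slack=3)
Line 2: ['that', 'bridge'] (min_width=11, slack=6)
Line 3: ['display', 'matrix'] (min_width=14, slack=3)
Line 4: ['who', 'structure'] (min_width=13, slack=4)
Line 5: ['water', 'music'] (min_width=11, slack=6)
Line 6: ['program', 'you', 'tired'] (min_width=17, slack=0)
Line 7: ['all', 'fire'] (min_width=8, slack=9)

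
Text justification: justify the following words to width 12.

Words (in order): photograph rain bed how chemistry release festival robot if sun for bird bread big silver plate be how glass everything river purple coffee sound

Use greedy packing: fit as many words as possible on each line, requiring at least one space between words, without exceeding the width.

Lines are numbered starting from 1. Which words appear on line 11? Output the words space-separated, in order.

Line 1: ['photograph'] (min_width=10, slack=2)
Line 2: ['rain', 'bed', 'how'] (min_width=12, slack=0)
Line 3: ['chemistry'] (min_width=9, slack=3)
Line 4: ['release'] (min_width=7, slack=5)
Line 5: ['festival'] (min_width=8, slack=4)
Line 6: ['robot', 'if', 'sun'] (min_width=12, slack=0)
Line 7: ['for', 'bird'] (min_width=8, slack=4)
Line 8: ['bread', 'big'] (min_width=9, slack=3)
Line 9: ['silver', 'plate'] (min_width=12, slack=0)
Line 10: ['be', 'how', 'glass'] (min_width=12, slack=0)
Line 11: ['everything'] (min_width=10, slack=2)
Line 12: ['river', 'purple'] (min_width=12, slack=0)
Line 13: ['coffee', 'sound'] (min_width=12, slack=0)

Answer: everything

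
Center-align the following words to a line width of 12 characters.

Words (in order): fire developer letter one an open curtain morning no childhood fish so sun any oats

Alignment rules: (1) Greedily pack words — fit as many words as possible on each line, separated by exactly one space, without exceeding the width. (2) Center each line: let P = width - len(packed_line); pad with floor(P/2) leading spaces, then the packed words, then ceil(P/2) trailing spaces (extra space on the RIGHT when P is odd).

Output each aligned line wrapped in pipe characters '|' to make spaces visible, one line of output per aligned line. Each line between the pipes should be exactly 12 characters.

Line 1: ['fire'] (min_width=4, slack=8)
Line 2: ['developer'] (min_width=9, slack=3)
Line 3: ['letter', 'one'] (min_width=10, slack=2)
Line 4: ['an', 'open'] (min_width=7, slack=5)
Line 5: ['curtain'] (min_width=7, slack=5)
Line 6: ['morning', 'no'] (min_width=10, slack=2)
Line 7: ['childhood'] (min_width=9, slack=3)
Line 8: ['fish', 'so', 'sun'] (min_width=11, slack=1)
Line 9: ['any', 'oats'] (min_width=8, slack=4)

Answer: |    fire    |
| developer  |
| letter one |
|  an open   |
|  curtain   |
| morning no |
| childhood  |
|fish so sun |
|  any oats  |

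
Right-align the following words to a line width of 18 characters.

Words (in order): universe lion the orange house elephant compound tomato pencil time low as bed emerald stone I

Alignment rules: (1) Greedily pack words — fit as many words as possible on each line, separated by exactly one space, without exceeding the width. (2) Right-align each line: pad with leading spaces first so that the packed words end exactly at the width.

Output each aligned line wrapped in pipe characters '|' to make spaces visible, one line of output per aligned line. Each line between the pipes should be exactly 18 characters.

Line 1: ['universe', 'lion', 'the'] (min_width=17, slack=1)
Line 2: ['orange', 'house'] (min_width=12, slack=6)
Line 3: ['elephant', 'compound'] (min_width=17, slack=1)
Line 4: ['tomato', 'pencil', 'time'] (min_width=18, slack=0)
Line 5: ['low', 'as', 'bed', 'emerald'] (min_width=18, slack=0)
Line 6: ['stone', 'I'] (min_width=7, slack=11)

Answer: | universe lion the|
|      orange house|
| elephant compound|
|tomato pencil time|
|low as bed emerald|
|           stone I|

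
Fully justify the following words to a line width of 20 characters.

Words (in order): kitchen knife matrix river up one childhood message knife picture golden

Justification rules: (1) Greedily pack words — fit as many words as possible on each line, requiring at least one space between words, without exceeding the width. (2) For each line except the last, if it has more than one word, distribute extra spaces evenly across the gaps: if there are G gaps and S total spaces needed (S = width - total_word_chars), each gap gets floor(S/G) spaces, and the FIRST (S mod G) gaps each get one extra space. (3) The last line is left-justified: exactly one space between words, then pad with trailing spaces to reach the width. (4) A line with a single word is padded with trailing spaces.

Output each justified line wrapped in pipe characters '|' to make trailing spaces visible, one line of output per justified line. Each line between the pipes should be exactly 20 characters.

Line 1: ['kitchen', 'knife', 'matrix'] (min_width=20, slack=0)
Line 2: ['river', 'up', 'one'] (min_width=12, slack=8)
Line 3: ['childhood', 'message'] (min_width=17, slack=3)
Line 4: ['knife', 'picture', 'golden'] (min_width=20, slack=0)

Answer: |kitchen knife matrix|
|river     up     one|
|childhood    message|
|knife picture golden|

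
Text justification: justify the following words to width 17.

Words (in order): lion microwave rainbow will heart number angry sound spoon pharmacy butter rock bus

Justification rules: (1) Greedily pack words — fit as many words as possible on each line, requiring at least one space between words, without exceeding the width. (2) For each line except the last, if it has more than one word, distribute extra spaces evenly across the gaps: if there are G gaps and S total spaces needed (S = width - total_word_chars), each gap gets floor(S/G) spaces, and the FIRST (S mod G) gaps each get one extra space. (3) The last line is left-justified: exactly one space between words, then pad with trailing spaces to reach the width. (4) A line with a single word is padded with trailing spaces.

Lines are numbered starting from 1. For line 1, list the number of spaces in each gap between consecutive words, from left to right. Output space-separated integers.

Answer: 4

Derivation:
Line 1: ['lion', 'microwave'] (min_width=14, slack=3)
Line 2: ['rainbow', 'will'] (min_width=12, slack=5)
Line 3: ['heart', 'number'] (min_width=12, slack=5)
Line 4: ['angry', 'sound', 'spoon'] (min_width=17, slack=0)
Line 5: ['pharmacy', 'butter'] (min_width=15, slack=2)
Line 6: ['rock', 'bus'] (min_width=8, slack=9)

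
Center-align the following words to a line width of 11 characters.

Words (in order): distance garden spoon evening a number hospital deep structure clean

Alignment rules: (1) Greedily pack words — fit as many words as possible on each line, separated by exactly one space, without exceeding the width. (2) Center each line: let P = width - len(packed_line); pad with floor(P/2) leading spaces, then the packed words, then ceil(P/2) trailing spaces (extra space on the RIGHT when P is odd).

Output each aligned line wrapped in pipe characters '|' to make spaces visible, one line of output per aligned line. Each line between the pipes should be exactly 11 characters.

Answer: | distance  |
|  garden   |
|   spoon   |
| evening a |
|  number   |
| hospital  |
|   deep    |
| structure |
|   clean   |

Derivation:
Line 1: ['distance'] (min_width=8, slack=3)
Line 2: ['garden'] (min_width=6, slack=5)
Line 3: ['spoon'] (min_width=5, slack=6)
Line 4: ['evening', 'a'] (min_width=9, slack=2)
Line 5: ['number'] (min_width=6, slack=5)
Line 6: ['hospital'] (min_width=8, slack=3)
Line 7: ['deep'] (min_width=4, slack=7)
Line 8: ['structure'] (min_width=9, slack=2)
Line 9: ['clean'] (min_width=5, slack=6)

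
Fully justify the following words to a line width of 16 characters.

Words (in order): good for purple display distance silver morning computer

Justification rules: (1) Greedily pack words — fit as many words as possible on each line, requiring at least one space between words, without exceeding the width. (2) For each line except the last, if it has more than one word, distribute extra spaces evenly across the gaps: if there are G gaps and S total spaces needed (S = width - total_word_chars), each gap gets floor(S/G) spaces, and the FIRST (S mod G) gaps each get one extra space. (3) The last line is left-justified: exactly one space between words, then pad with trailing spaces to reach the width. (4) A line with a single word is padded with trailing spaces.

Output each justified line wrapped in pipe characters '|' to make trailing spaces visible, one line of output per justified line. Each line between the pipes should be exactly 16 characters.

Answer: |good  for purple|
|display distance|
|silver   morning|
|computer        |

Derivation:
Line 1: ['good', 'for', 'purple'] (min_width=15, slack=1)
Line 2: ['display', 'distance'] (min_width=16, slack=0)
Line 3: ['silver', 'morning'] (min_width=14, slack=2)
Line 4: ['computer'] (min_width=8, slack=8)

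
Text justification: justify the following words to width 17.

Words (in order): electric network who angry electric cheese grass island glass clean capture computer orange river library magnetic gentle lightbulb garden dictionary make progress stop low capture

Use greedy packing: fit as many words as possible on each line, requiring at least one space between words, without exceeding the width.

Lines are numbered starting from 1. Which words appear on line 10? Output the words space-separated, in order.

Line 1: ['electric', 'network'] (min_width=16, slack=1)
Line 2: ['who', 'angry'] (min_width=9, slack=8)
Line 3: ['electric', 'cheese'] (min_width=15, slack=2)
Line 4: ['grass', 'island'] (min_width=12, slack=5)
Line 5: ['glass', 'clean'] (min_width=11, slack=6)
Line 6: ['capture', 'computer'] (min_width=16, slack=1)
Line 7: ['orange', 'river'] (min_width=12, slack=5)
Line 8: ['library', 'magnetic'] (min_width=16, slack=1)
Line 9: ['gentle', 'lightbulb'] (min_width=16, slack=1)
Line 10: ['garden', 'dictionary'] (min_width=17, slack=0)
Line 11: ['make', 'progress'] (min_width=13, slack=4)
Line 12: ['stop', 'low', 'capture'] (min_width=16, slack=1)

Answer: garden dictionary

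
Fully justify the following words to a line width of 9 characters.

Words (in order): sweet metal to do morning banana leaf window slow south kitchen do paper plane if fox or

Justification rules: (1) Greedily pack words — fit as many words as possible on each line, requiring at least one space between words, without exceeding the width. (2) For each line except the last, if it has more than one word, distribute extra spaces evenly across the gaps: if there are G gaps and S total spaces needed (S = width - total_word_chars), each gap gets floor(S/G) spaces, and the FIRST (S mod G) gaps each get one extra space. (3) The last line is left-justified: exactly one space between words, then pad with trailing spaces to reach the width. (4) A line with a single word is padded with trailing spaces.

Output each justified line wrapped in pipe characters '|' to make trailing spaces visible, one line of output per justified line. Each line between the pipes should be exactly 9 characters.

Line 1: ['sweet'] (min_width=5, slack=4)
Line 2: ['metal', 'to'] (min_width=8, slack=1)
Line 3: ['do'] (min_width=2, slack=7)
Line 4: ['morning'] (min_width=7, slack=2)
Line 5: ['banana'] (min_width=6, slack=3)
Line 6: ['leaf'] (min_width=4, slack=5)
Line 7: ['window'] (min_width=6, slack=3)
Line 8: ['slow'] (min_width=4, slack=5)
Line 9: ['south'] (min_width=5, slack=4)
Line 10: ['kitchen'] (min_width=7, slack=2)
Line 11: ['do', 'paper'] (min_width=8, slack=1)
Line 12: ['plane', 'if'] (min_width=8, slack=1)
Line 13: ['fox', 'or'] (min_width=6, slack=3)

Answer: |sweet    |
|metal  to|
|do       |
|morning  |
|banana   |
|leaf     |
|window   |
|slow     |
|south    |
|kitchen  |
|do  paper|
|plane  if|
|fox or   |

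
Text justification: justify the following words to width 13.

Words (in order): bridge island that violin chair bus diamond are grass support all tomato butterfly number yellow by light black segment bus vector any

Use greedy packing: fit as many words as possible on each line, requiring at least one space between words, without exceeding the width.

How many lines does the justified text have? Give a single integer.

Line 1: ['bridge', 'island'] (min_width=13, slack=0)
Line 2: ['that', 'violin'] (min_width=11, slack=2)
Line 3: ['chair', 'bus'] (min_width=9, slack=4)
Line 4: ['diamond', 'are'] (min_width=11, slack=2)
Line 5: ['grass', 'support'] (min_width=13, slack=0)
Line 6: ['all', 'tomato'] (min_width=10, slack=3)
Line 7: ['butterfly'] (min_width=9, slack=4)
Line 8: ['number', 'yellow'] (min_width=13, slack=0)
Line 9: ['by', 'light'] (min_width=8, slack=5)
Line 10: ['black', 'segment'] (min_width=13, slack=0)
Line 11: ['bus', 'vector'] (min_width=10, slack=3)
Line 12: ['any'] (min_width=3, slack=10)
Total lines: 12

Answer: 12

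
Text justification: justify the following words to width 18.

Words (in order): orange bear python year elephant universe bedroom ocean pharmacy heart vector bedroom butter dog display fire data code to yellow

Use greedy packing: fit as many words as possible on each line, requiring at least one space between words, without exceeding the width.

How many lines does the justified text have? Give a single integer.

Answer: 8

Derivation:
Line 1: ['orange', 'bear', 'python'] (min_width=18, slack=0)
Line 2: ['year', 'elephant'] (min_width=13, slack=5)
Line 3: ['universe', 'bedroom'] (min_width=16, slack=2)
Line 4: ['ocean', 'pharmacy'] (min_width=14, slack=4)
Line 5: ['heart', 'vector'] (min_width=12, slack=6)
Line 6: ['bedroom', 'butter', 'dog'] (min_width=18, slack=0)
Line 7: ['display', 'fire', 'data'] (min_width=17, slack=1)
Line 8: ['code', 'to', 'yellow'] (min_width=14, slack=4)
Total lines: 8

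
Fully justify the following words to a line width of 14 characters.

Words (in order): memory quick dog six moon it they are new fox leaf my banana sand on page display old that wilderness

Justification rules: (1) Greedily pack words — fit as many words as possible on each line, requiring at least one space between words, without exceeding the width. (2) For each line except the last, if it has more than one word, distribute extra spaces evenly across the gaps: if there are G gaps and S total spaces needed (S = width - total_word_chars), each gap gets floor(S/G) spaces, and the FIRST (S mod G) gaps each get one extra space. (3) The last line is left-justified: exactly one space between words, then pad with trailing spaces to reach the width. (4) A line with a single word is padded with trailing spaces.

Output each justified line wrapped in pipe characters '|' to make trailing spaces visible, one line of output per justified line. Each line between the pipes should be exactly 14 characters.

Line 1: ['memory', 'quick'] (min_width=12, slack=2)
Line 2: ['dog', 'six', 'moon'] (min_width=12, slack=2)
Line 3: ['it', 'they', 'are'] (min_width=11, slack=3)
Line 4: ['new', 'fox', 'leaf'] (min_width=12, slack=2)
Line 5: ['my', 'banana', 'sand'] (min_width=14, slack=0)
Line 6: ['on', 'page'] (min_width=7, slack=7)
Line 7: ['display', 'old'] (min_width=11, slack=3)
Line 8: ['that'] (min_width=4, slack=10)
Line 9: ['wilderness'] (min_width=10, slack=4)

Answer: |memory   quick|
|dog  six  moon|
|it   they  are|
|new  fox  leaf|
|my banana sand|
|on        page|
|display    old|
|that          |
|wilderness    |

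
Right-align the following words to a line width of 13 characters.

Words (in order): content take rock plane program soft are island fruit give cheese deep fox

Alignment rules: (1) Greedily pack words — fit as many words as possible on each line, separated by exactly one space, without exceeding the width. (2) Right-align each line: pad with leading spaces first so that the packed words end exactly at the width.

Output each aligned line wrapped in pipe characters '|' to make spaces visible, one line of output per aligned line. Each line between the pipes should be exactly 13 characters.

Answer: | content take|
|   rock plane|
| program soft|
|   are island|
|   fruit give|
|  cheese deep|
|          fox|

Derivation:
Line 1: ['content', 'take'] (min_width=12, slack=1)
Line 2: ['rock', 'plane'] (min_width=10, slack=3)
Line 3: ['program', 'soft'] (min_width=12, slack=1)
Line 4: ['are', 'island'] (min_width=10, slack=3)
Line 5: ['fruit', 'give'] (min_width=10, slack=3)
Line 6: ['cheese', 'deep'] (min_width=11, slack=2)
Line 7: ['fox'] (min_width=3, slack=10)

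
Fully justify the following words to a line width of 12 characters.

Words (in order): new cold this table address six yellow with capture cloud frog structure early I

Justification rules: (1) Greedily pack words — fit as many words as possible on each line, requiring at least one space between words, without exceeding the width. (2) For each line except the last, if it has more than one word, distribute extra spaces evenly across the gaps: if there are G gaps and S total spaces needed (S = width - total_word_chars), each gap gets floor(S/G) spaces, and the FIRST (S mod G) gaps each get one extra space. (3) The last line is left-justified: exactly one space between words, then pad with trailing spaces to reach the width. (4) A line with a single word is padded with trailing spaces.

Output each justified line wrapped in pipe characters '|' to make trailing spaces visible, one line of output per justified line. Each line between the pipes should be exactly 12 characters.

Line 1: ['new', 'cold'] (min_width=8, slack=4)
Line 2: ['this', 'table'] (min_width=10, slack=2)
Line 3: ['address', 'six'] (min_width=11, slack=1)
Line 4: ['yellow', 'with'] (min_width=11, slack=1)
Line 5: ['capture'] (min_width=7, slack=5)
Line 6: ['cloud', 'frog'] (min_width=10, slack=2)
Line 7: ['structure'] (min_width=9, slack=3)
Line 8: ['early', 'I'] (min_width=7, slack=5)

Answer: |new     cold|
|this   table|
|address  six|
|yellow  with|
|capture     |
|cloud   frog|
|structure   |
|early I     |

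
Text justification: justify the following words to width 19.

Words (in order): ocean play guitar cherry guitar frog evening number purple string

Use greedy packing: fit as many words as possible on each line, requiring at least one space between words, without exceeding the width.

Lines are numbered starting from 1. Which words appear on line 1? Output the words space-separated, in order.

Line 1: ['ocean', 'play', 'guitar'] (min_width=17, slack=2)
Line 2: ['cherry', 'guitar', 'frog'] (min_width=18, slack=1)
Line 3: ['evening', 'number'] (min_width=14, slack=5)
Line 4: ['purple', 'string'] (min_width=13, slack=6)

Answer: ocean play guitar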